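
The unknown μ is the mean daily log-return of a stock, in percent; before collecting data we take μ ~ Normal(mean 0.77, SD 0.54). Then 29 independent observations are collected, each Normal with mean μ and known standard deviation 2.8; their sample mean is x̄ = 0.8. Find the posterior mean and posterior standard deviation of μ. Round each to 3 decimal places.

Posterior mean ≈ 0.786; posterior SD ≈ 0.375

Prior precision 1/τ₀² = 1/0.54² = 3.42936; data precision n/σ² = 29/2.8² = 3.69898.
Posterior precision = 3.42936 + 3.69898 = 7.12833, giving posterior SD = 1/√7.12833 = 0.375.
Posterior mean = (3.42936·0.77 + 3.69898·0.8) / 7.12833 = 0.786.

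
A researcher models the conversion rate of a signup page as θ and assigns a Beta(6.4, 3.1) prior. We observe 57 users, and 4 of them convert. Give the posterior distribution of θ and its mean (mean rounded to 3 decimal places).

The binomial likelihood is conjugate to the Beta prior: with 4 successes and 53 failures, the posterior is Beta(6.4+4, 3.1+53) = Beta(10.4, 56.1).
Posterior mean = α/(α+β) = 10.4/66.5 = 0.156.

Posterior: Beta(10.4, 56.1); mean ≈ 0.156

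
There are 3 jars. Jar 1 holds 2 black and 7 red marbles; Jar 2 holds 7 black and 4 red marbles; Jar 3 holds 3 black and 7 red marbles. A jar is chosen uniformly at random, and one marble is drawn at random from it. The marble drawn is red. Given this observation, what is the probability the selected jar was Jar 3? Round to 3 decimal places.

Posterior probability ≈ 0.380

P(red|Jar 1) = 0.7778; P(red|Jar 2) = 0.3636; P(red|Jar 3) = 0.7.
Prior × likelihood for each source: 0.333333·0.7778=0.2593, 0.333333·0.3636=0.1212, 0.333333·0.7=0.2333. Summing gives P(red) = 0.61380.
P(Jar 3 | red) = 0.2333 / 0.61380 = 0.380.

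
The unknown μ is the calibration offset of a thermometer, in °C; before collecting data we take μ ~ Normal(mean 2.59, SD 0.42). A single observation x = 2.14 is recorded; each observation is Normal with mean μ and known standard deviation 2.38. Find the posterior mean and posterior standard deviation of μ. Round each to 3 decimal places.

Posterior mean ≈ 2.576; posterior SD ≈ 0.414

Prior precision 1/τ₀² = 1/0.42² = 5.66893; data precision n/σ² = 1/2.38² = 0.176541.
Posterior precision = 5.66893 + 0.176541 = 5.84548, giving posterior SD = 1/√5.84548 = 0.414.
Posterior mean = (5.66893·2.59 + 0.176541·2.14) / 5.84548 = 2.576.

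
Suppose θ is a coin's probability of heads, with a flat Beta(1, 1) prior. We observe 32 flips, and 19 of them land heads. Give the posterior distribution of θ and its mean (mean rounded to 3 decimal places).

Observing 19 successes and 13 failures updates Beta(1, 1) by adding the success and failure counts to the two shape parameters: α = 1+19 = 20, β = 1+13 = 14.
Posterior mean = α/(α+β) = 20/34 = 0.588.

Posterior: Beta(20, 14); mean ≈ 0.588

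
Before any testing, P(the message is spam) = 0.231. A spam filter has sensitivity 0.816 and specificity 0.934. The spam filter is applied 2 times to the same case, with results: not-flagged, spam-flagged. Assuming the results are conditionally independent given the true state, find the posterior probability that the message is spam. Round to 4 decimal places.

Let H be the event that the message is spam; start with P(H) = 0.231. P('spam-flagged'|H) = 0.816, P('spam-flagged'|¬H) = 0.066.
Update on result 1 ('not-flagged'): P(H) ← 0.184·0.2310 / (0.184·0.2310 + 0.934·0.7690) = 0.042504/0.76075 = 0.0559.
Update on result 2 ('spam-flagged'): P(H) ← 0.816·0.0559 / (0.816·0.0559 + 0.066·0.9441) = 0.045591/0.10790 = 0.4225.

Posterior P(H) ≈ 0.4225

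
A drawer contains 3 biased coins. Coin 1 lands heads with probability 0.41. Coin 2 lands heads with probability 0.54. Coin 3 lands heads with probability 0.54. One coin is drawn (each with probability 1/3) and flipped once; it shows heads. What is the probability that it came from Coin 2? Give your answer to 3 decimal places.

Posterior probability ≈ 0.362

P(heads|C1) = 0.41; P(heads|C2) = 0.54; P(heads|C3) = 0.54.
Prior × likelihood for each source: 0.333333·0.41=0.1367, 0.333333·0.54=0.1800, 0.333333·0.54=0.1800. Summing gives P(heads) = 0.49667.
P(Coin 2 | heads) = 0.1800 / 0.49667 = 0.362.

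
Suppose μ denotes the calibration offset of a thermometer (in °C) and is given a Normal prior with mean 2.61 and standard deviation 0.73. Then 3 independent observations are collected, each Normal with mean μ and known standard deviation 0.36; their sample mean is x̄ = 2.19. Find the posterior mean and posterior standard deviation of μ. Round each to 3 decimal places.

With known σ, the Normal prior is conjugate. Weight on the data is w = (n/σ²)/(n/σ² + 1/τ₀²) = 23.1481/(23.1481+1.87652) = 0.92501.
Posterior mean = w·x̄ + (1−w)·μ₀ = 0.92501·2.19 + 0.074987·2.61 = 2.221. Posterior variance = 1/(23.1481+1.87652) = 0.0399606, so SD = 0.200.

Posterior mean ≈ 2.221; posterior SD ≈ 0.200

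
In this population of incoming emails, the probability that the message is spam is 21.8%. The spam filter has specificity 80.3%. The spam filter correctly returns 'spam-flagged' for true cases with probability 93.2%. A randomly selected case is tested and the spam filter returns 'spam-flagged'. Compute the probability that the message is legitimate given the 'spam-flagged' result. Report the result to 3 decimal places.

P(¬H | E) ≈ 0.431

Let H be the event that the message is spam. P(H) = 0.218, so P(¬H) = 0.782. With E the 'spam-flagged' result, P(E|H) = 0.932 and P(E|¬H) = 0.197.
P(E) = 0.932·0.218 + 0.197·0.782 = 0.20318 + 0.15405 = 0.35723.
By Bayes' theorem, P(H|E) = 0.20318 / 0.35723 = 0.569. Hence P(¬H|E) = 1 − 0.569 = 0.431.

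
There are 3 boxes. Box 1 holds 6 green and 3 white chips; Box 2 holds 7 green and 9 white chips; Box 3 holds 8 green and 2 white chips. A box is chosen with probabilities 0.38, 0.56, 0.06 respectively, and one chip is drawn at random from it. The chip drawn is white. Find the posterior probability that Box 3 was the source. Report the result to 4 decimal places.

Tabulate prior·likelihood by source: [1] prior 0.38, lik 0.3333, product 0.1267; [2] prior 0.56, lik 0.5625, product 0.3150; [3] prior 0.06, lik 0.2, product 0.01200.
Normalizing constant = 0.45367; the posterior for Box 3 is its product over the sum, 0.01200/0.45367 = 0.0265.

Posterior probability ≈ 0.0265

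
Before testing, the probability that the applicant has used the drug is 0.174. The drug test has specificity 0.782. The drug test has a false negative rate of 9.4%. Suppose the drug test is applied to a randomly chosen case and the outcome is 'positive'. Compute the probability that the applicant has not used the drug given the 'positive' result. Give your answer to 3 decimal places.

Let H be the event that the applicant has used the drug. P(H) = 0.174, so P(¬H) = 0.826. With E the 'positive' result, P(E|H) = 0.906 and P(E|¬H) = 0.218.
P(E) = 0.906·0.174 + 0.218·0.826 = 0.15764 + 0.18007 = 0.33771.
By Bayes' theorem, P(H|E) = 0.15764 / 0.33771 = 0.467. Hence P(¬H|E) = 1 − 0.467 = 0.533.

P(¬H | E) ≈ 0.533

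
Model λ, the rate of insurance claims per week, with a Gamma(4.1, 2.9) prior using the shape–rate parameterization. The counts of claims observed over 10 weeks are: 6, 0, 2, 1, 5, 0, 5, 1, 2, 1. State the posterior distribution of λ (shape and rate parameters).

Posterior: Gamma(shape=27.1, rate=12.9)

Total count ∑xᵢ = 23 over n = 10 weeks.
Gamma is conjugate to the Poisson likelihood: posterior is Gamma(shape = 4.1+23 = 27.1, rate = 2.9+10 = 12.9).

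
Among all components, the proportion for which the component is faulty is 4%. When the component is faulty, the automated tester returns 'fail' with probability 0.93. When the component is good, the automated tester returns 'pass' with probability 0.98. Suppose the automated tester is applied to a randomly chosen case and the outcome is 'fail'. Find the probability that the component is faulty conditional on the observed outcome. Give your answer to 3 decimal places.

P(H | E) ≈ 0.660

Write H for 'the component is faulty'. Prior odds H:¬H = 0.04/0.96 = 0.041667. For the 'fail' outcome, the likelihood ratio is 0.93/0.02 = 46.500.
Posterior odds = 0.041667 × 46.500 = 1.9375, so P(H|E) = 1.9375/(1+1.9375) = 0.660.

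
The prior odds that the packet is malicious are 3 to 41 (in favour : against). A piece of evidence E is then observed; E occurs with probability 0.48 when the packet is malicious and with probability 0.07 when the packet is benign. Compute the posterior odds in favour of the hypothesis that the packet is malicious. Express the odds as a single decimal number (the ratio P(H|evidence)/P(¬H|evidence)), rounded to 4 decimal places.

Posterior odds ≈ 0.5017

Prior odds = 3/41 = 0.073171. In log-odds, ln(0.073171) = -2.6150.
Add log likelihood ratio: ln(6.8571) = 1.9253.
Posterior log-odds = -0.68967, so posterior odds = exp(-0.68967) = 0.50174.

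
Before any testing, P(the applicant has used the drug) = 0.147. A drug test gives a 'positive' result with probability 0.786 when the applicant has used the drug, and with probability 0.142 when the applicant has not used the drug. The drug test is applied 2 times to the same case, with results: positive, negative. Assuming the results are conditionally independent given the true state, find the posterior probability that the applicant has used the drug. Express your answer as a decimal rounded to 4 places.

With H the event that the applicant has used the drug, the joint likelihood of the observed sequence is P(data|H) = 0.786·0.214 = 0.16820 and P(data|¬H) = 0.142·0.858 = 0.12184.
Bayes: P(H|data) = 0.147·0.16820 / (0.147·0.16820 + 0.853·0.12184) = 0.024726/0.12865 = 0.1922.

Posterior P(H) ≈ 0.1922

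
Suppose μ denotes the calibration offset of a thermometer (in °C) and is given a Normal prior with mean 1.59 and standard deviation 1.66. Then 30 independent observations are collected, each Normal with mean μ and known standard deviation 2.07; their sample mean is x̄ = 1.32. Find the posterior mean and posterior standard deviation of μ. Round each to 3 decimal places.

Posterior mean ≈ 1.333; posterior SD ≈ 0.368

Prior precision 1/τ₀² = 1/1.66² = 0.362897; data precision n/σ² = 30/2.07² = 7.00133.
Posterior precision = 0.362897 + 7.00133 = 7.36423, giving posterior SD = 1/√7.36423 = 0.368.
Posterior mean = (0.362897·1.59 + 7.00133·1.32) / 7.36423 = 1.333.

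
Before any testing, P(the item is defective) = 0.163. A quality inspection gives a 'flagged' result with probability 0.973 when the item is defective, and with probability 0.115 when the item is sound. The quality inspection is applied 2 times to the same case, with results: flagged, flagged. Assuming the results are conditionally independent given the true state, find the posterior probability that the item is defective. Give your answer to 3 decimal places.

Posterior P(H) ≈ 0.933

With H the event that the item is defective, the joint likelihood of the observed sequence is P(data|H) = 0.973·0.973 = 0.94673 and P(data|¬H) = 0.115·0.115 = 0.013225.
Bayes: P(H|data) = 0.163·0.94673 / (0.163·0.94673 + 0.837·0.013225) = 0.15432/0.16539 = 0.9331.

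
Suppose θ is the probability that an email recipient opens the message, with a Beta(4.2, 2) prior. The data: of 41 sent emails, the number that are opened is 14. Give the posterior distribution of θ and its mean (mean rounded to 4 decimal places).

Posterior: Beta(18.2, 29); mean ≈ 0.3856

The binomial likelihood is conjugate to the Beta prior: with 14 successes and 27 failures, the posterior is Beta(4.2+14, 2+27) = Beta(18.2, 29).
E[θ | data] = 18.2/(18.2+29) = 0.3856.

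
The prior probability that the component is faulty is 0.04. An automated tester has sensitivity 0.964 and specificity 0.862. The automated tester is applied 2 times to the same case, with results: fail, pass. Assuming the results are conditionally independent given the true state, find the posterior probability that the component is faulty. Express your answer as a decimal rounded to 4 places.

Posterior P(H) ≈ 0.0120

Let H be the event that the component is faulty; start with P(H) = 0.04. P('fail'|H) = 0.964, P('fail'|¬H) = 0.138.
Update on result 1 ('fail'): P(H) ← 0.964·0.0400 / (0.964·0.0400 + 0.138·0.9600) = 0.038560/0.17104 = 0.2254.
Update on result 2 ('pass'): P(H) ← 0.036·0.2254 / (0.036·0.2254 + 0.862·0.7746) = 0.0081160/0.67578 = 0.0120.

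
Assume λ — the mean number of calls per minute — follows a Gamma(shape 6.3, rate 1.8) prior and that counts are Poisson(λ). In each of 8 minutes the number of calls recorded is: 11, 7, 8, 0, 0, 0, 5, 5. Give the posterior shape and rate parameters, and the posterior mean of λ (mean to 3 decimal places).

Total count ∑xᵢ = 36 over n = 8 minutes.
Gamma is conjugate to the Poisson likelihood: posterior is Gamma(shape = 6.3+36 = 42.3, rate = 1.8+8 = 9.8).
Posterior mean = shape/rate = 42.3/9.8 = 4.316.

Posterior: Gamma(shape=42.3, rate=9.8); mean ≈ 4.316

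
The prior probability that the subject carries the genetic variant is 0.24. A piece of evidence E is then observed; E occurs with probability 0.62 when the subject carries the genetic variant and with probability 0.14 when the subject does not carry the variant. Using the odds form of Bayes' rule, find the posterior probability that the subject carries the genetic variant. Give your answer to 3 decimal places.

Posterior probability ≈ 0.583

Prior odds = 0.24/(1−0.24) = 0.31579.
Likelihood ratio for E = 0.62/0.14 = 4.4286.
Posterior odds = prior odds × LR = 1.3985.
Posterior probability = odds/(1+odds) = 1.3985/2.3985 = 0.583.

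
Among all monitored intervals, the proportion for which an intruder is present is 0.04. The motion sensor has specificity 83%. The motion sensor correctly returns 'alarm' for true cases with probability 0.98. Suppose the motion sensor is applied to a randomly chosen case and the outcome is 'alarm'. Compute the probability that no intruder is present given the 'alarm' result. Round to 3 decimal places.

P(¬H | E) ≈ 0.806

Let H be the event that an intruder is present. P(H) = 0.04, so P(¬H) = 0.96. With E the 'alarm' result, P(E|H) = 0.98 and P(E|¬H) = 0.17.
P(E) = 0.98·0.04 + 0.17·0.96 = 0.039200 + 0.16320 = 0.20240.
By Bayes' theorem, P(H|E) = 0.039200 / 0.20240 = 0.194. Hence P(¬H|E) = 1 − 0.194 = 0.806.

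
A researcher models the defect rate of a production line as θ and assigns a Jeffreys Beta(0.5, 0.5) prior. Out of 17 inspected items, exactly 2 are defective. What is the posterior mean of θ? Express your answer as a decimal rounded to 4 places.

Observing 2 successes and 15 failures updates Beta(0.5, 0.5) by adding the success and failure counts to the two shape parameters: α = 0.5+2 = 2.5, β = 0.5+15 = 15.5.
Posterior mean = α/(α+β) = 2.5/18 = 0.1389.

Posterior mean ≈ 0.1389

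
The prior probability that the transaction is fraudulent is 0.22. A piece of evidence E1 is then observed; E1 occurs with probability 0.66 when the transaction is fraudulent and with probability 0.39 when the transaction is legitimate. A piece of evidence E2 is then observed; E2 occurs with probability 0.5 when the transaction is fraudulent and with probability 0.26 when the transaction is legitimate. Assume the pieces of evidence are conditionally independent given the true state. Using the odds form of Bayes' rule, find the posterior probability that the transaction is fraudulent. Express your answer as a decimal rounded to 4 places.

Posterior probability ≈ 0.4786

Prior odds = 0.22/(1−0.22) = 0.28205.
Likelihood ratio for E1 = 0.66/0.39 = 1.6923.
Likelihood ratio for E2 = 0.5/0.26 = 1.9231.
Posterior odds = prior odds × LR₁ × LR₂ = 0.91792.
Posterior probability = odds/(1+odds) = 0.91792/1.9179 = 0.4786.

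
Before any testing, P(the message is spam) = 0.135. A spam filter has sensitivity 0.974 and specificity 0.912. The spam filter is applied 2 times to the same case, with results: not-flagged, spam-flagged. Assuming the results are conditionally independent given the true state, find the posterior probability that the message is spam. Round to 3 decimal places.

Let H be the event that the message is spam; start with P(H) = 0.135. P('spam-flagged'|H) = 0.974, P('spam-flagged'|¬H) = 0.088.
Update on result 1 ('not-flagged'): P(H) ← 0.026·0.1350 / (0.026·0.1350 + 0.912·0.8650) = 0.0035100/0.79239 = 0.0044.
Update on result 2 ('spam-flagged'): P(H) ← 0.974·0.0044 / (0.974·0.0044 + 0.088·0.9956) = 0.0043145/0.091925 = 0.0469.

Posterior P(H) ≈ 0.047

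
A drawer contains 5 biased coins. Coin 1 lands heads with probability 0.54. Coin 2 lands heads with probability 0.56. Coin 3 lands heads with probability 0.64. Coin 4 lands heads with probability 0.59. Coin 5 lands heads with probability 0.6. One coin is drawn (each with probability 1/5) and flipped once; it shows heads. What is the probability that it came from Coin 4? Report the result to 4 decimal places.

Posterior probability ≈ 0.2014

Tabulate prior·likelihood by source: [1] prior 0.2, lik 0.54, product 0.1080; [2] prior 0.2, lik 0.56, product 0.1120; [3] prior 0.2, lik 0.64, product 0.1280; [4] prior 0.2, lik 0.59, product 0.1180; [5] prior 0.2, lik 0.6, product 0.1200.
Normalizing constant = 0.58600; the posterior for Coin 4 is its product over the sum, 0.1180/0.58600 = 0.2014.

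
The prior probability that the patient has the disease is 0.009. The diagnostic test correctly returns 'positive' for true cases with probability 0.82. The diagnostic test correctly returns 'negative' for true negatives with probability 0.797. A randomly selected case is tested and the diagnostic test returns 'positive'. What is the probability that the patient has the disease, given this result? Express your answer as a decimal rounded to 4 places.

Write H for 'the patient has the disease'. Prior odds H:¬H = 0.009/0.991 = 0.0090817. For the 'positive' outcome, the likelihood ratio is 0.82/0.203 = 4.0394.
Posterior odds = 0.0090817 × 4.0394 = 0.036685, so P(H|E) = 0.036685/(1+0.036685) = 0.0354.

P(H | E) ≈ 0.0354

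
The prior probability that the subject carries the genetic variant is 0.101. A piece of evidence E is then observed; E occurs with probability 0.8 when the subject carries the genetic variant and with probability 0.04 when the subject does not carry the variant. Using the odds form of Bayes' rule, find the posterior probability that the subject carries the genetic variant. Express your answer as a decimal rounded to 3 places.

Posterior probability ≈ 0.692

Prior odds = 0.101/(1−0.101) = 0.11235.
Likelihood ratio for E = 0.8/0.04 = 20.000.
Posterior odds = prior odds × LR = 2.2469.
Posterior probability = odds/(1+odds) = 2.2469/3.2469 = 0.692.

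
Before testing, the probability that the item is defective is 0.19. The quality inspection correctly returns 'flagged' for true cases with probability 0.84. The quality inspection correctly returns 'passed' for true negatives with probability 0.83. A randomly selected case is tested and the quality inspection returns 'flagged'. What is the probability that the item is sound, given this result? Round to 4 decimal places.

Write H for 'the item is defective'. Prior odds H:¬H = 0.19/0.81 = 0.23457. For the 'flagged' outcome, the likelihood ratio is 0.84/0.17 = 4.9412.
Posterior odds = 0.23457 × 4.9412 = 1.1590, so P(H|E) = 1.1590/(1+1.1590) = 0.5368. Then P(¬H|E) = 1 − 0.5368 = 0.4632.

P(¬H | E) ≈ 0.4632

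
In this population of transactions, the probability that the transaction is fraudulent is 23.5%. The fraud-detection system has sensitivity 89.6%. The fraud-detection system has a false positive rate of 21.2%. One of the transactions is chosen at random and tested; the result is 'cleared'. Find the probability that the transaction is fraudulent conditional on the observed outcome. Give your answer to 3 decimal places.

Let H be the event that the transaction is fraudulent. P(H) = 0.235, so P(¬H) = 0.765. With E the 'cleared' result, P(E|H) = 0.104 and P(E|¬H) = 0.788.
P(E) = 0.104·0.235 + 0.788·0.765 = 0.024440 + 0.60282 = 0.62726.
By Bayes' theorem, P(H|E) = 0.024440 / 0.62726 = 0.039.

P(H | E) ≈ 0.039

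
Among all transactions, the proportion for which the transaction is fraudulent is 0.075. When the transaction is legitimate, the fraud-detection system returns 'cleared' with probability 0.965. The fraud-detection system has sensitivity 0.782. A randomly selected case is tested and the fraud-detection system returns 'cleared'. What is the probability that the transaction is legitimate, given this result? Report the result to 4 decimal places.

P(¬H | E) ≈ 0.9820

Let H be the event that the transaction is fraudulent. P(H) = 0.075, so P(¬H) = 0.925. With E the 'cleared' result, P(E|H) = 0.218 and P(E|¬H) = 0.965.
P(E) = 0.218·0.075 + 0.965·0.925 = 0.016350 + 0.89263 = 0.90897.
By Bayes' theorem, P(H|E) = 0.016350 / 0.90897 = 0.0180. Hence P(¬H|E) = 1 − 0.0180 = 0.9820.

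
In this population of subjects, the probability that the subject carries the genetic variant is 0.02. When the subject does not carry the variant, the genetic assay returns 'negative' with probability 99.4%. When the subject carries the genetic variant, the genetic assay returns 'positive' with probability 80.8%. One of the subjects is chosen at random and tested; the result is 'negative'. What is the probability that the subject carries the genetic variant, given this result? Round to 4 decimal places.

Write H for 'the subject carries the genetic variant'. Prior odds H:¬H = 0.02/0.98 = 0.020408. For the 'negative' outcome, the likelihood ratio is 0.192/0.994 = 0.19316.
Posterior odds = 0.020408 × 0.19316 = 0.0039420, so P(H|E) = 0.0039420/(1+0.0039420) = 0.0039.

P(H | E) ≈ 0.0039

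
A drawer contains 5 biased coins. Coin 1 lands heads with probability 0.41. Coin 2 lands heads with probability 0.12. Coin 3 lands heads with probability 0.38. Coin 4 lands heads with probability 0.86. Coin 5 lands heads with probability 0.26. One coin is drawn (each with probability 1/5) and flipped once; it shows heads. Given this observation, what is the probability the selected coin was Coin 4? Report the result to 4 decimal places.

P(heads|C1) = 0.41; P(heads|C2) = 0.12; P(heads|C3) = 0.38; P(heads|C4) = 0.86; P(heads|C5) = 0.26.
Prior × likelihood for each source: 0.2·0.41=0.08200, 0.2·0.12=0.02400, 0.2·0.38=0.07600, 0.2·0.86=0.1720, 0.2·0.26=0.05200. Summing gives P(heads) = 0.40600.
P(Coin 4 | heads) = 0.1720 / 0.40600 = 0.4236.

Posterior probability ≈ 0.4236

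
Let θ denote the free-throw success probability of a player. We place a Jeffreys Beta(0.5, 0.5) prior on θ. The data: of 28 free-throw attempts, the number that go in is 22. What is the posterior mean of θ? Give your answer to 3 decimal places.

The binomial likelihood is conjugate to the Beta prior: with 22 successes and 6 failures, the posterior is Beta(0.5+22, 0.5+6) = Beta(22.5, 6.5).
E[θ | data] = 22.5/(22.5+6.5) = 0.776.

Posterior mean ≈ 0.776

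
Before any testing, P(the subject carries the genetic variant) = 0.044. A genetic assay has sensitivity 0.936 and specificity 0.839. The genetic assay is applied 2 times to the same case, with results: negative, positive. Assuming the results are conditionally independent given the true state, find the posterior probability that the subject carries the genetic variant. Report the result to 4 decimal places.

Let H be the event that the subject carries the genetic variant; start with P(H) = 0.044. P('positive'|H) = 0.936, P('positive'|¬H) = 0.161.
Update on result 1 ('negative'): P(H) ← 0.064·0.0440 / (0.064·0.0440 + 0.839·0.9560) = 0.0028160/0.80490 = 0.0035.
Update on result 2 ('positive'): P(H) ← 0.936·0.0035 / (0.936·0.0035 + 0.161·0.9965) = 0.0032747/0.16371 = 0.0200.

Posterior P(H) ≈ 0.0200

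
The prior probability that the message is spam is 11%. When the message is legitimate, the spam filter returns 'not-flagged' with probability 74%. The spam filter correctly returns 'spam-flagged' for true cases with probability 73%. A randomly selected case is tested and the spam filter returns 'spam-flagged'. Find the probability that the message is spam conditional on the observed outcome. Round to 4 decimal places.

P(H | E) ≈ 0.2576

Write H for 'the message is spam'. Prior odds H:¬H = 0.11/0.89 = 0.12360. For the 'spam-flagged' outcome, the likelihood ratio is 0.73/0.26 = 2.8077.
Posterior odds = 0.12360 × 2.8077 = 0.34702, so P(H|E) = 0.34702/(1+0.34702) = 0.2576.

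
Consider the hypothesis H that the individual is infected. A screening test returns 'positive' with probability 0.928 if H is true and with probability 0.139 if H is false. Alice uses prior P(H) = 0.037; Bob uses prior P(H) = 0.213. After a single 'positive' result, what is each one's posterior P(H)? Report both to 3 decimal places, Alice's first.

Alice: 0.204; Bob: 0.644

P('+'|H) = 0.928, P('+'|¬H) = 0.139.
Alice: numerator 0.928·0.037 = 0.034336; evidence = 0.034336+0.139·0.963 = 0.16819; posterior = 0.204.
Bob: numerator 0.928·0.213 = 0.19766; evidence = 0.19766+0.139·0.787 = 0.30706; posterior = 0.644.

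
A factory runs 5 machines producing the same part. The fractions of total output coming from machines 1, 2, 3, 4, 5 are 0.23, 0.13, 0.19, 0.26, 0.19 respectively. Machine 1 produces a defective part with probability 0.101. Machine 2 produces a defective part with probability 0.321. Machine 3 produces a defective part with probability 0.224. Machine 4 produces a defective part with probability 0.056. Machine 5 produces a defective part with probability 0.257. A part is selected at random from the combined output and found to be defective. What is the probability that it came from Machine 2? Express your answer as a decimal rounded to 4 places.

Posterior probability ≈ 0.2442

P(defective|M1) = 0.101; P(defective|M2) = 0.321; P(defective|M3) = 0.224; P(defective|M4) = 0.056; P(defective|M5) = 0.257.
Prior × likelihood for each source: 0.23·0.101=0.02323, 0.13·0.321=0.04173, 0.19·0.224=0.04256, 0.26·0.056=0.01456, 0.19·0.257=0.04883. Summing gives P(defective) = 0.17091.
P(Machine 2 | defective) = 0.04173 / 0.17091 = 0.2442.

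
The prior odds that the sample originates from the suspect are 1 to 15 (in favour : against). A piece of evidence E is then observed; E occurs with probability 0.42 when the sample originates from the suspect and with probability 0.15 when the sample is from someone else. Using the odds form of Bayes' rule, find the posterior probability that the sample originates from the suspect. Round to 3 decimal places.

Posterior probability ≈ 0.157

Prior odds = 1/15 = 0.066667.
Likelihood ratio for E = 0.42/0.15 = 2.8000.
Posterior odds = prior odds × LR = 0.18667.
Posterior probability = odds/(1+odds) = 0.18667/1.1867 = 0.157.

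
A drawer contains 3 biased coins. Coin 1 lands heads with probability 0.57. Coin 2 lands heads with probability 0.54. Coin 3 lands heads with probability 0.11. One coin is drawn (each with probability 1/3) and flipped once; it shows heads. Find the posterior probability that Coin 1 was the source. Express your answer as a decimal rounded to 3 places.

Posterior probability ≈ 0.467

P(heads|C1) = 0.57; P(heads|C2) = 0.54; P(heads|C3) = 0.11.
Prior × likelihood for each source: 0.333333·0.57=0.1900, 0.333333·0.54=0.1800, 0.333333·0.11=0.03667. Summing gives P(heads) = 0.40667.
P(Coin 1 | heads) = 0.1900 / 0.40667 = 0.467.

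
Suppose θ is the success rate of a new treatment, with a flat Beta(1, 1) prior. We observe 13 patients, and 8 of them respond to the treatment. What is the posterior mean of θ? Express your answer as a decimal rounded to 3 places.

Posterior mean ≈ 0.600

The binomial likelihood is conjugate to the Beta prior: with 8 successes and 5 failures, the posterior is Beta(1+8, 1+5) = Beta(9, 6).
E[θ | data] = 9/(9+6) = 0.600.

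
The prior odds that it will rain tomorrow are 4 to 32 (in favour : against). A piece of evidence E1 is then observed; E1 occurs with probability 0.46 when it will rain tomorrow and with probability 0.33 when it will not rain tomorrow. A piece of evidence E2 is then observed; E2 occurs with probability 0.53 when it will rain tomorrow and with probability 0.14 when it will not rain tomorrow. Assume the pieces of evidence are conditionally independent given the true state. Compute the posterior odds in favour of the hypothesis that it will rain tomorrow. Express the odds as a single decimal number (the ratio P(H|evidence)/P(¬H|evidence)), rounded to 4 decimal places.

Posterior odds ≈ 0.6596

Prior odds = 4/32 = 0.12500.
Likelihood ratio for E1 = 0.46/0.33 = 1.3939.
Likelihood ratio for E2 = 0.53/0.14 = 3.7857.
Posterior odds = prior odds × LR₁ × LR₂ = 0.65963.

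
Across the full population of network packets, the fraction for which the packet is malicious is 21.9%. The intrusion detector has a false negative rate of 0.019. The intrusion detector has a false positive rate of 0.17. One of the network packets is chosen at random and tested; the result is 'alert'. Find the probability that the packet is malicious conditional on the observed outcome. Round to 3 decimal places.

Let H be the event that the packet is malicious. P(H) = 0.219, so P(¬H) = 0.781. With E the 'alert' result, P(E|H) = 0.981 and P(E|¬H) = 0.17.
P(E) = 0.981·0.219 + 0.17·0.781 = 0.21484 + 0.13277 = 0.34761.
By Bayes' theorem, P(H|E) = 0.21484 / 0.34761 = 0.618.

P(H | E) ≈ 0.618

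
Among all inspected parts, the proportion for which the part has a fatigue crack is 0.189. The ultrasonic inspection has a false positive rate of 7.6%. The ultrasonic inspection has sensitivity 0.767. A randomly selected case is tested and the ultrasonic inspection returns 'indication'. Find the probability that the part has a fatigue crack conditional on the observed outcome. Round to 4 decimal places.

Write H for 'the part has a fatigue crack'. Prior odds H:¬H = 0.189/0.811 = 0.23305. For the 'indication' outcome, the likelihood ratio is 0.767/0.076 = 10.092.
Posterior odds = 0.23305 × 10.092 = 2.3519, so P(H|E) = 2.3519/(1+2.3519) = 0.7017.

P(H | E) ≈ 0.7017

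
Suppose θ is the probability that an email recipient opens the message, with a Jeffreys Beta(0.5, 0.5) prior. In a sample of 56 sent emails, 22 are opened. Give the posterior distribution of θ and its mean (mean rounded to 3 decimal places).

Posterior: Beta(22.5, 34.5); mean ≈ 0.395

Observing 22 successes and 34 failures updates Beta(0.5, 0.5) by adding the success and failure counts to the two shape parameters: α = 0.5+22 = 22.5, β = 0.5+34 = 34.5.
E[θ | data] = 22.5/(22.5+34.5) = 0.395.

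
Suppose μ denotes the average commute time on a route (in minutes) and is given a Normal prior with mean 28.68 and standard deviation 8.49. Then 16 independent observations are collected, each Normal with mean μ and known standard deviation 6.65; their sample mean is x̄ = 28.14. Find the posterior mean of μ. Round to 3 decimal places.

Prior precision 1/τ₀² = 1/8.49² = 0.0138735; data precision n/σ² = 16/6.65² = 0.361807.
Posterior precision = 0.0138735 + 0.361807 = 0.375680.
Posterior mean = (0.0138735·28.68 + 0.361807·28.14) / 0.375680 = 28.160.

Posterior mean ≈ 28.160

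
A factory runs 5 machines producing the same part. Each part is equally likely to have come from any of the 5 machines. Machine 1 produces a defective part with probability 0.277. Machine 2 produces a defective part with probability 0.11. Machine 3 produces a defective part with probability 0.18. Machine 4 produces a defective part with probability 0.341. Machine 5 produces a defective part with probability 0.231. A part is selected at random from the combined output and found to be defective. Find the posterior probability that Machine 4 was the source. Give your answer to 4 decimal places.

P(defective|M1) = 0.277; P(defective|M2) = 0.11; P(defective|M3) = 0.18; P(defective|M4) = 0.341; P(defective|M5) = 0.231.
Prior × likelihood for each source: 0.2·0.277=0.05540, 0.2·0.11=0.02200, 0.2·0.18=0.03600, 0.2·0.341=0.06820, 0.2·0.231=0.04620. Summing gives P(defective) = 0.22780.
P(Machine 4 | defective) = 0.06820 / 0.22780 = 0.2994.

Posterior probability ≈ 0.2994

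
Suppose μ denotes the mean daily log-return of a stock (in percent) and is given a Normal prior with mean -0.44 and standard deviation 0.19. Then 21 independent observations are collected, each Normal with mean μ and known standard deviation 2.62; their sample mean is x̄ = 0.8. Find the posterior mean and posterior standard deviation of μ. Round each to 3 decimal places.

Posterior mean ≈ -0.317; posterior SD ≈ 0.180

With known σ, the Normal prior is conjugate. Weight on the data is w = (n/σ²)/(n/σ² + 1/τ₀²) = 3.05926/(3.05926+27.7008) = 0.099456.
Posterior mean = w·x̄ + (1−w)·μ₀ = 0.099456·0.8 + 0.90054·-0.44 = -0.317. Posterior variance = 1/(3.05926+27.7008) = 0.0325097, so SD = 0.180.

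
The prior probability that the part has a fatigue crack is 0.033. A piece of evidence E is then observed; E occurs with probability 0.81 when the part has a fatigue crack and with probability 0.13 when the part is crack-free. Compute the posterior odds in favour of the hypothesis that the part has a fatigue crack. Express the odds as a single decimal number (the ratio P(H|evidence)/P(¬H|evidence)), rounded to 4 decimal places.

Posterior odds ≈ 0.2126

Prior odds = 0.033/(1−0.033) = 0.034126. In log-odds, ln(0.034126) = -3.3777.
Add log likelihood ratio: ln(6.2308) = 1.8295.
Posterior log-odds = -1.5482, so posterior odds = exp(-1.5482) = 0.21263.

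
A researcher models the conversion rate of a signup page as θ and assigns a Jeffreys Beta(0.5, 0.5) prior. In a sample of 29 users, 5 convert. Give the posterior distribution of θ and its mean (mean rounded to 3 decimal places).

Posterior: Beta(5.5, 24.5); mean ≈ 0.183

Observing 5 successes and 24 failures updates Beta(0.5, 0.5) by adding the success and failure counts to the two shape parameters: α = 0.5+5 = 5.5, β = 0.5+24 = 24.5.
E[θ | data] = 5.5/(5.5+24.5) = 0.183.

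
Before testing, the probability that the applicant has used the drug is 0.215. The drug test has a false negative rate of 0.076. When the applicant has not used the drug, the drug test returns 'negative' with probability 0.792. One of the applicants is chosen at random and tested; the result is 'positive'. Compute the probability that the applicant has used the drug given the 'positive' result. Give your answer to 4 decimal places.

Let H be the event that the applicant has used the drug. P(H) = 0.215, so P(¬H) = 0.785. With E the 'positive' result, P(E|H) = 0.924 and P(E|¬H) = 0.208.
P(E) = 0.924·0.215 + 0.208·0.785 = 0.19866 + 0.16328 = 0.36194.
By Bayes' theorem, P(H|E) = 0.19866 / 0.36194 = 0.5489.

P(H | E) ≈ 0.5489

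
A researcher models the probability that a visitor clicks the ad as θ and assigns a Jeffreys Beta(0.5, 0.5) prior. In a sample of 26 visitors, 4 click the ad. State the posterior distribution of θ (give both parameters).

The binomial likelihood is conjugate to the Beta prior: with 4 successes and 22 failures, the posterior is Beta(0.5+4, 0.5+22) = Beta(4.5, 22.5).

Posterior: Beta(4.5, 22.5)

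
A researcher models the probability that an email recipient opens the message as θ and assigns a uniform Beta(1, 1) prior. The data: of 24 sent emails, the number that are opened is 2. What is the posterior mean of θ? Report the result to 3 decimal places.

The binomial likelihood is conjugate to the Beta prior: with 2 successes and 22 failures, the posterior is Beta(1+2, 1+22) = Beta(3, 23).
Posterior mean = α/(α+β) = 3/26 = 0.115.

Posterior mean ≈ 0.115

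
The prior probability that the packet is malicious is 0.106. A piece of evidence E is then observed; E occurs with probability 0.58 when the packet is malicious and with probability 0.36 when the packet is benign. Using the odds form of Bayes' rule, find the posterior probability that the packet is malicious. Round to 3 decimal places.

Prior odds = 0.106/(1−0.106) = 0.11857. In log-odds, ln(0.11857) = -2.1323.
Add log likelihood ratio: ln(1.6111) = 0.47692.
Posterior log-odds = -1.6553, so posterior odds = exp(-1.6553) = 0.19103. Converting, P(H|E) = 0.19103/1.1910 = 0.160.

Posterior probability ≈ 0.160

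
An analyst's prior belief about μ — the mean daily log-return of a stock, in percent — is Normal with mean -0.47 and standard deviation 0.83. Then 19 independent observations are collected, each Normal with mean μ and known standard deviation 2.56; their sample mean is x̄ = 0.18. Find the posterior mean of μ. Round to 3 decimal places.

Posterior mean ≈ -0.037

With known σ, the Normal prior is conjugate. Weight on the data is w = (n/σ²)/(n/σ² + 1/τ₀²) = 2.89917/(2.89917+1.45159) = 0.66636.
Posterior mean = w·x̄ + (1−w)·μ₀ = 0.66636·0.18 + 0.33364·-0.47 = -0.037.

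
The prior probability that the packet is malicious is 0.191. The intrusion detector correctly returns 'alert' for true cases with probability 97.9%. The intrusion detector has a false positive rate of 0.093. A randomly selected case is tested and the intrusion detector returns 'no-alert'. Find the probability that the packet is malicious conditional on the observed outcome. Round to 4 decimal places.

Write H for 'the packet is malicious'. Prior odds H:¬H = 0.191/0.809 = 0.23609. For the 'no-alert' outcome, the likelihood ratio is 0.021/0.907 = 0.023153.
Posterior odds = 0.23609 × 0.023153 = 0.0054663, so P(H|E) = 0.0054663/(1+0.0054663) = 0.0054.

P(H | E) ≈ 0.0054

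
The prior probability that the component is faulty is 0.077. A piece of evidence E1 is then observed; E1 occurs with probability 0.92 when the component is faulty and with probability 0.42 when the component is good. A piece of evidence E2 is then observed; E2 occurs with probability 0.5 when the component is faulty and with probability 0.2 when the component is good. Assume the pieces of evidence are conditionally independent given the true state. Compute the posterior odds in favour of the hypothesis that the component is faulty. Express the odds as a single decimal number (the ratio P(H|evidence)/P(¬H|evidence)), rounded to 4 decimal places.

Posterior odds ≈ 0.4568

Prior odds = 0.077/(1−0.077) = 0.083424. In log-odds, ln(0.083424) = -2.4838.
Add log likelihood ratios: ln(2.1905) + ln(2.5000) = 1.7004.
Posterior log-odds = -0.78341, so posterior odds = exp(-0.78341) = 0.45684.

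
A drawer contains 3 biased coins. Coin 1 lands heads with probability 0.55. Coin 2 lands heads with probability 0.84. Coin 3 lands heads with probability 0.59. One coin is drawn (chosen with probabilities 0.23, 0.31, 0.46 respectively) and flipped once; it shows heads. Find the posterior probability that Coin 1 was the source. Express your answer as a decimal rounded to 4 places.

P(heads|C1) = 0.55; P(heads|C2) = 0.84; P(heads|C3) = 0.59.
Prior × likelihood for each source: 0.23·0.55=0.1265, 0.31·0.84=0.2604, 0.46·0.59=0.2714. Summing gives P(heads) = 0.65830.
P(Coin 1 | heads) = 0.1265 / 0.65830 = 0.1922.

Posterior probability ≈ 0.1922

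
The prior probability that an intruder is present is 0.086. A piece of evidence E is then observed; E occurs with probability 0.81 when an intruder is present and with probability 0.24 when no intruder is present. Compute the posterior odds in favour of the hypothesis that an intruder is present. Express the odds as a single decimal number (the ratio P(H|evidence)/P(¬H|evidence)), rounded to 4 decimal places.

Prior odds = 0.086/(1−0.086) = 0.094092.
Likelihood ratio for E = 0.81/0.24 = 3.3750.
Posterior odds = prior odds × LR = 0.31756.

Posterior odds ≈ 0.3176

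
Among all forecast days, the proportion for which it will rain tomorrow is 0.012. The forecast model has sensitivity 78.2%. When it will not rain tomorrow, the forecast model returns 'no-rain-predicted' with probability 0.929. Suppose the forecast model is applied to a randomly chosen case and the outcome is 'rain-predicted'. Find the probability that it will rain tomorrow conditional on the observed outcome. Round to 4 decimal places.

P(H | E) ≈ 0.1180

Write H for 'it will rain tomorrow'. Prior odds H:¬H = 0.012/0.988 = 0.012146. For the 'rain-predicted' outcome, the likelihood ratio is 0.782/0.071 = 11.014.
Posterior odds = 0.012146 × 11.014 = 0.13377, so P(H|E) = 0.13377/(1+0.13377) = 0.1180.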